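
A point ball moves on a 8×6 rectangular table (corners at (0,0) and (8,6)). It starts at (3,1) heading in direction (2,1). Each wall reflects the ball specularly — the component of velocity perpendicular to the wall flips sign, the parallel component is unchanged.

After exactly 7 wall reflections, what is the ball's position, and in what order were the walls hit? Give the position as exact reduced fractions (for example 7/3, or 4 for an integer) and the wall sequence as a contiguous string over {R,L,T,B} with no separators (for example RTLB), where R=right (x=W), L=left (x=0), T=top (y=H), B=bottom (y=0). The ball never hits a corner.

Final position: (5,6)
Wall sequence: RTLRBLT

1. t=5/2 → R at (8,7/2); v=(-2,1)
2. t=5/2 → T at (3,6); v=(-2,-1)
3. t=3/2 → L at (0,9/2); v=(2,-1)
4. t=4 → R at (8,1/2); v=(-2,-1)
5. t=1/2 → B at (7,0); v=(-2,1)
6. t=7/2 → L at (0,7/2); v=(2,1)
7. t=5/2 → T at (5,6); v=(2,-1)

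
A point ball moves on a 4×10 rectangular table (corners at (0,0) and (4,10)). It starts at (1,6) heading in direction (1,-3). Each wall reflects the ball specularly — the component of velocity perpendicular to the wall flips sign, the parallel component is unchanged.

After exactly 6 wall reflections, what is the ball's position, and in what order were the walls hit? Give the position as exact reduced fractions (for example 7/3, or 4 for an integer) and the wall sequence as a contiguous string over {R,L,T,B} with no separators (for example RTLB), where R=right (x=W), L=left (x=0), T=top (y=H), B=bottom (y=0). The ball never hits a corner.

1. t=2 → B at (3,0); v=(1,3)
2. t=1 → R at (4,3); v=(-1,3)
3. t=7/3 → T at (5/3,10); v=(-1,-3)
4. t=5/3 → L at (0,5); v=(1,-3)
5. t=5/3 → B at (5/3,0); v=(1,3)
6. t=7/3 → R at (4,7); v=(-1,3)

Final position: (4,7)
Wall sequence: BRTLBR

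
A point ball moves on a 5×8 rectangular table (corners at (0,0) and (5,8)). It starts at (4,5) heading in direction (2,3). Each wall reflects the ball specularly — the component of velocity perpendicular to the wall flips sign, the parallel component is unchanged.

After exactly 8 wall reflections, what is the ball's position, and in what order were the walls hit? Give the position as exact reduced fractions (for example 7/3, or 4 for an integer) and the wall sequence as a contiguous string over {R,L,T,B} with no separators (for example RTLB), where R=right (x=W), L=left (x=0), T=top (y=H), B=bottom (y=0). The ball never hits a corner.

Final position: (2,0)
Wall sequence: RTLBRTLB

1. t=1/2 → R at (5,13/2); v=(-2,3)
2. t=1/2 → T at (4,8); v=(-2,-3)
3. t=2 → L at (0,2); v=(2,-3)
4. t=2/3 → B at (4/3,0); v=(2,3)
5. t=11/6 → R at (5,11/2); v=(-2,3)
6. t=5/6 → T at (10/3,8); v=(-2,-3)
7. t=5/3 → L at (0,3); v=(2,-3)
8. t=1 → B at (2,0); v=(2,3)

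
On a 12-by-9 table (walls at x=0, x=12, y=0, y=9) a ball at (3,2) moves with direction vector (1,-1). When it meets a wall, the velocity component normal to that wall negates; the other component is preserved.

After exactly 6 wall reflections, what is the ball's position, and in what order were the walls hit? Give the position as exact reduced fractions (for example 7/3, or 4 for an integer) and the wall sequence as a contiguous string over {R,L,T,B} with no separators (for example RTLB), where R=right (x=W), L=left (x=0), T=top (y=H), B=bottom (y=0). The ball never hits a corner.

Final position: (8,9)
Wall sequence: BRTBLT

1. t=2 → B at (5,0); v=(1,1)
2. t=7 → R at (12,7); v=(-1,1)
3. t=2 → T at (10,9); v=(-1,-1)
4. t=9 → B at (1,0); v=(-1,1)
5. t=1 → L at (0,1); v=(1,1)
6. t=8 → T at (8,9); v=(1,-1)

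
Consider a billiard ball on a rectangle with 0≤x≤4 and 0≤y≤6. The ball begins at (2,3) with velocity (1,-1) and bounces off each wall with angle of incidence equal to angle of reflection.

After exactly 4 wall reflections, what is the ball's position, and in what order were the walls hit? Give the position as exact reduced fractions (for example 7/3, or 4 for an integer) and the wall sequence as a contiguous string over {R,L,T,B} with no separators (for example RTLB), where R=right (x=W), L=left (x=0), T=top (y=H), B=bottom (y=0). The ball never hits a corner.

Final position: (3,6)
Wall sequence: RBLT

1. t=2 → R at (4,1); v=(-1,-1)
2. t=1 → B at (3,0); v=(-1,1)
3. t=3 → L at (0,3); v=(1,1)
4. t=3 → T at (3,6); v=(1,-1)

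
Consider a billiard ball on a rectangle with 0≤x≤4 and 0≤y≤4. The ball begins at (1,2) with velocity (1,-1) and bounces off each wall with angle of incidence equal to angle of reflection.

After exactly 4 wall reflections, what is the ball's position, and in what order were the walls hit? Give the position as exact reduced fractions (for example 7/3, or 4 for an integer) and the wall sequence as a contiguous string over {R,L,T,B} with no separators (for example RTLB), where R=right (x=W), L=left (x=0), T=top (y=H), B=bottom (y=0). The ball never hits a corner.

1. t=2 → B at (3,0); v=(1,1)
2. t=1 → R at (4,1); v=(-1,1)
3. t=3 → T at (1,4); v=(-1,-1)
4. t=1 → L at (0,3); v=(1,-1)

Final position: (0,3)
Wall sequence: BRTL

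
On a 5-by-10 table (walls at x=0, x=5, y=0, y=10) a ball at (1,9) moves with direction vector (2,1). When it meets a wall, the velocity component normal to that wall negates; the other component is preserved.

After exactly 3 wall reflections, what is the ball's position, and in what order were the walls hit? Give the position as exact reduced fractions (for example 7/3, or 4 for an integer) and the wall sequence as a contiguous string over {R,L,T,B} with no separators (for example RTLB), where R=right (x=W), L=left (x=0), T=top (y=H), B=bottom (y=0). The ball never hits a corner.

1. t=1 → T at (3,10); v=(2,-1)
2. t=1 → R at (5,9); v=(-2,-1)
3. t=5/2 → L at (0,13/2); v=(2,-1)

Final position: (0,13/2)
Wall sequence: TRL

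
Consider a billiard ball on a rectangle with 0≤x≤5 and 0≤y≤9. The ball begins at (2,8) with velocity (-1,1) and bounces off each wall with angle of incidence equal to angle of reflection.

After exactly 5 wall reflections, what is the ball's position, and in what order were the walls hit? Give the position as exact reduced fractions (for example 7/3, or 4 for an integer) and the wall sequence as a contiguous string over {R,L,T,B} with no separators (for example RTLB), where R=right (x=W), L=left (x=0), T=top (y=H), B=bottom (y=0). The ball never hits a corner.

1. t=1 → T at (1,9); v=(-1,-1)
2. t=1 → L at (0,8); v=(1,-1)
3. t=5 → R at (5,3); v=(-1,-1)
4. t=3 → B at (2,0); v=(-1,1)
5. t=2 → L at (0,2); v=(1,1)

Final position: (0,2)
Wall sequence: TLRBL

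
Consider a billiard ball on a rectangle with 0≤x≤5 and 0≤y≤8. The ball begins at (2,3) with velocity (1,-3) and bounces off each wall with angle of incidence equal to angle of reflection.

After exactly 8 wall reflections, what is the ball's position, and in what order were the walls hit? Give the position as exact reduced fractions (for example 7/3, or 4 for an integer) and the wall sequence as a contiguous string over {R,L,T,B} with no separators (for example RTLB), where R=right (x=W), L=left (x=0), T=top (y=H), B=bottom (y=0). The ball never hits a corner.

Final position: (5,4)
Wall sequence: BRTBLTBR

1. t=1 → B at (3,0); v=(1,3)
2. t=2 → R at (5,6); v=(-1,3)
3. t=2/3 → T at (13/3,8); v=(-1,-3)
4. t=8/3 → B at (5/3,0); v=(-1,3)
5. t=5/3 → L at (0,5); v=(1,3)
6. t=1 → T at (1,8); v=(1,-3)
7. t=8/3 → B at (11/3,0); v=(1,3)
8. t=4/3 → R at (5,4); v=(-1,3)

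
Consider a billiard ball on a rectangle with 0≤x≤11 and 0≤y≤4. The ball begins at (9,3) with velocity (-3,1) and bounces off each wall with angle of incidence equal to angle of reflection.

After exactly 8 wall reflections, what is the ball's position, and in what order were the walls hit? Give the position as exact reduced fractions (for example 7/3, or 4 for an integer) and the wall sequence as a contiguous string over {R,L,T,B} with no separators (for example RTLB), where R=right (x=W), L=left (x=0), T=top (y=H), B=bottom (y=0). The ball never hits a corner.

1. t=1 → T at (6,4); v=(-3,-1)
2. t=2 → L at (0,2); v=(3,-1)
3. t=2 → B at (6,0); v=(3,1)
4. t=5/3 → R at (11,5/3); v=(-3,1)
5. t=7/3 → T at (4,4); v=(-3,-1)
6. t=4/3 → L at (0,8/3); v=(3,-1)
7. t=8/3 → B at (8,0); v=(3,1)
8. t=1 → R at (11,1); v=(-3,1)

Final position: (11,1)
Wall sequence: TLBRTLBR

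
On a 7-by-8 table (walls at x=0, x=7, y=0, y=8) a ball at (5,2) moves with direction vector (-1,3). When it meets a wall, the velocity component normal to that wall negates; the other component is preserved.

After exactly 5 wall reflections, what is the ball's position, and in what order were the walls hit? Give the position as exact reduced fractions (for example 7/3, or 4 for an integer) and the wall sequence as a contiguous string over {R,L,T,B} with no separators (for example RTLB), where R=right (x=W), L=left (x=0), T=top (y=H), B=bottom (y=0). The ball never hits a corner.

Final position: (5,0)
Wall sequence: TBLTB

1. t=2 → T at (3,8); v=(-1,-3)
2. t=8/3 → B at (1/3,0); v=(-1,3)
3. t=1/3 → L at (0,1); v=(1,3)
4. t=7/3 → T at (7/3,8); v=(1,-3)
5. t=8/3 → B at (5,0); v=(1,3)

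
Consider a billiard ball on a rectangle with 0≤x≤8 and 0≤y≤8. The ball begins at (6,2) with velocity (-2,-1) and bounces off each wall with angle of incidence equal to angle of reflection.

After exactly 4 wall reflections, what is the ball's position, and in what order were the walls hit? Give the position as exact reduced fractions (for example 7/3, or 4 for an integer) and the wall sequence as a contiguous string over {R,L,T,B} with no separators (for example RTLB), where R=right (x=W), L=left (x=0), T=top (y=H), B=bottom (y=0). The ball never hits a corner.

Final position: (2,8)
Wall sequence: BLRT

1. t=2 → B at (2,0); v=(-2,1)
2. t=1 → L at (0,1); v=(2,1)
3. t=4 → R at (8,5); v=(-2,1)
4. t=3 → T at (2,8); v=(-2,-1)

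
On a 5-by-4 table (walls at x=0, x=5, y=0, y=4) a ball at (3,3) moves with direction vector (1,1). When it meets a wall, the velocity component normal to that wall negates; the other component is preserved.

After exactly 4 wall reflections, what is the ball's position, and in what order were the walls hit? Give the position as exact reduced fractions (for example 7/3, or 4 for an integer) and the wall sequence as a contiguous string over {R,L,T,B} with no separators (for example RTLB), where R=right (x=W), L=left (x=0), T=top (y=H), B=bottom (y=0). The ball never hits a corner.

Final position: (0,2)
Wall sequence: TRBL

1. t=1 → T at (4,4); v=(1,-1)
2. t=1 → R at (5,3); v=(-1,-1)
3. t=3 → B at (2,0); v=(-1,1)
4. t=2 → L at (0,2); v=(1,1)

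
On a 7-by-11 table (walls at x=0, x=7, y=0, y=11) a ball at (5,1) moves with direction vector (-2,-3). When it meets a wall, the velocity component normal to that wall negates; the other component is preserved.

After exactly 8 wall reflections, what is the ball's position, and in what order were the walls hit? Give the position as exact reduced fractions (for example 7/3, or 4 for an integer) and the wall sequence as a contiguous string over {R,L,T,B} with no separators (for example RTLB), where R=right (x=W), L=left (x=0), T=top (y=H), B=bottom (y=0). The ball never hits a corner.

Final position: (7,6)
Wall sequence: BLTRBLTR

1. t=1/3 → B at (13/3,0); v=(-2,3)
2. t=13/6 → L at (0,13/2); v=(2,3)
3. t=3/2 → T at (3,11); v=(2,-3)
4. t=2 → R at (7,5); v=(-2,-3)
5. t=5/3 → B at (11/3,0); v=(-2,3)
6. t=11/6 → L at (0,11/2); v=(2,3)
7. t=11/6 → T at (11/3,11); v=(2,-3)
8. t=5/3 → R at (7,6); v=(-2,-3)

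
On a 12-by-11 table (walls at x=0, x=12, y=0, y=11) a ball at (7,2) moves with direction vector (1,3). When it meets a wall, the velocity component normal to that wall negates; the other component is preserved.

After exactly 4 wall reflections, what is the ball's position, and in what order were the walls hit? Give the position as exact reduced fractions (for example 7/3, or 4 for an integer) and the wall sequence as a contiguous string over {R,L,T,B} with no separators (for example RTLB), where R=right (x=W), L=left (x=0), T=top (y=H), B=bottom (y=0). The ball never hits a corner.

Final position: (20/3,11)
Wall sequence: TRBT

1. t=3 → T at (10,11); v=(1,-3)
2. t=2 → R at (12,5); v=(-1,-3)
3. t=5/3 → B at (31/3,0); v=(-1,3)
4. t=11/3 → T at (20/3,11); v=(-1,-3)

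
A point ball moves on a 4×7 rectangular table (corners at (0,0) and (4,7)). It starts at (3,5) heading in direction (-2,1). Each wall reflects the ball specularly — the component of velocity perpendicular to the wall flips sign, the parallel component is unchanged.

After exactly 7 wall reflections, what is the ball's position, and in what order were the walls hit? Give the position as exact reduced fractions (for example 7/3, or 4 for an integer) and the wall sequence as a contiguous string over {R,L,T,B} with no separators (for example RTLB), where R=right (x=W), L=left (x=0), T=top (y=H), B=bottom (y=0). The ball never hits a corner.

Final position: (0,1/2)
Wall sequence: LTRLRBL

1. t=3/2 → L at (0,13/2); v=(2,1)
2. t=1/2 → T at (1,7); v=(2,-1)
3. t=3/2 → R at (4,11/2); v=(-2,-1)
4. t=2 → L at (0,7/2); v=(2,-1)
5. t=2 → R at (4,3/2); v=(-2,-1)
6. t=3/2 → B at (1,0); v=(-2,1)
7. t=1/2 → L at (0,1/2); v=(2,1)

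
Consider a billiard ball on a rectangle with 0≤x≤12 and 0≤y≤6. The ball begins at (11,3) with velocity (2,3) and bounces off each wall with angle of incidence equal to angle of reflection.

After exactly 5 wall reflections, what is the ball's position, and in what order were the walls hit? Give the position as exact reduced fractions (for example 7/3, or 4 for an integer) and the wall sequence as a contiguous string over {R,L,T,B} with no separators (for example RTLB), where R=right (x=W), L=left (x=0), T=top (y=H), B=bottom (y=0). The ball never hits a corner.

Final position: (0,3/2)
Wall sequence: RTBTL

1. t=1/2 → R at (12,9/2); v=(-2,3)
2. t=1/2 → T at (11,6); v=(-2,-3)
3. t=2 → B at (7,0); v=(-2,3)
4. t=2 → T at (3,6); v=(-2,-3)
5. t=3/2 → L at (0,3/2); v=(2,-3)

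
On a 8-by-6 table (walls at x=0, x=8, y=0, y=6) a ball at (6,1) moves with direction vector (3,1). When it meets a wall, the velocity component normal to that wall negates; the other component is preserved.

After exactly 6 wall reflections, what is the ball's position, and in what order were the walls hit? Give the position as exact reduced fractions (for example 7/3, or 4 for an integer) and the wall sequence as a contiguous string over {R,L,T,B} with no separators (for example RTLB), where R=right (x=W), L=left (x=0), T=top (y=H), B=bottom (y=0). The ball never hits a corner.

1. t=2/3 → R at (8,5/3); v=(-3,1)
2. t=8/3 → L at (0,13/3); v=(3,1)
3. t=5/3 → T at (5,6); v=(3,-1)
4. t=1 → R at (8,5); v=(-3,-1)
5. t=8/3 → L at (0,7/3); v=(3,-1)
6. t=7/3 → B at (7,0); v=(3,1)

Final position: (7,0)
Wall sequence: RLTRLB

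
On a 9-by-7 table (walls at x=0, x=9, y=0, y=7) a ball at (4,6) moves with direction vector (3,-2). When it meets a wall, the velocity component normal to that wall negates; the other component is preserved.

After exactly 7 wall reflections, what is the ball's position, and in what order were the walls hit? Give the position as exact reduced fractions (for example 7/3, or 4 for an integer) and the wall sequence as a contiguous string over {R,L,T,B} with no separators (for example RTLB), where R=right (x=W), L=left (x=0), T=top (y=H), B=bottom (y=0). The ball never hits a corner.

1. t=5/3 → R at (9,8/3); v=(-3,-2)
2. t=4/3 → B at (5,0); v=(-3,2)
3. t=5/3 → L at (0,10/3); v=(3,2)
4. t=11/6 → T at (11/2,7); v=(3,-2)
5. t=7/6 → R at (9,14/3); v=(-3,-2)
6. t=7/3 → B at (2,0); v=(-3,2)
7. t=2/3 → L at (0,4/3); v=(3,2)

Final position: (0,4/3)
Wall sequence: RBLTRBL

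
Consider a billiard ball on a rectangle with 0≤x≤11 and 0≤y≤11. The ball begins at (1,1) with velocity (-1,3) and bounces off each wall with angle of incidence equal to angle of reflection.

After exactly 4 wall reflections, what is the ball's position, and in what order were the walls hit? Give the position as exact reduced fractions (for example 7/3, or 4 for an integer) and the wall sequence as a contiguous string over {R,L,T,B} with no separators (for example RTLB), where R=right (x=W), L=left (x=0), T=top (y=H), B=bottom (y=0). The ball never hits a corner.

Final position: (29/3,11)
Wall sequence: LTBT

1. t=1 → L at (0,4); v=(1,3)
2. t=7/3 → T at (7/3,11); v=(1,-3)
3. t=11/3 → B at (6,0); v=(1,3)
4. t=11/3 → T at (29/3,11); v=(1,-3)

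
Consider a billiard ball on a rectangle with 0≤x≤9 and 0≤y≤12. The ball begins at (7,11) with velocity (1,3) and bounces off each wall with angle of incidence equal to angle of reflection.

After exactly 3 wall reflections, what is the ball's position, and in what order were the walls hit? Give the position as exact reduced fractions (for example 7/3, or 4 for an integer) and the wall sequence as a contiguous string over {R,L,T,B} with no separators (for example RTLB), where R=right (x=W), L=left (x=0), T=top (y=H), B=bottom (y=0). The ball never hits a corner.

1. t=1/3 → T at (22/3,12); v=(1,-3)
2. t=5/3 → R at (9,7); v=(-1,-3)
3. t=7/3 → B at (20/3,0); v=(-1,3)

Final position: (20/3,0)
Wall sequence: TRB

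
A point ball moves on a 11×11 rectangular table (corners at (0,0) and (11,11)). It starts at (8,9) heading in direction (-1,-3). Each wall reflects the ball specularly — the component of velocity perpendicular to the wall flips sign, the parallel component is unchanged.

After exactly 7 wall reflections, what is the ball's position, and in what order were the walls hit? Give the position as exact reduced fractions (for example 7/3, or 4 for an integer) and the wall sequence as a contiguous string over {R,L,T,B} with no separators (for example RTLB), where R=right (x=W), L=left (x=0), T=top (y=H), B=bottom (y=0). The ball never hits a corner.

Final position: (11,4)
Wall sequence: BTLBTBR

1. t=3 → B at (5,0); v=(-1,3)
2. t=11/3 → T at (4/3,11); v=(-1,-3)
3. t=4/3 → L at (0,7); v=(1,-3)
4. t=7/3 → B at (7/3,0); v=(1,3)
5. t=11/3 → T at (6,11); v=(1,-3)
6. t=11/3 → B at (29/3,0); v=(1,3)
7. t=4/3 → R at (11,4); v=(-1,3)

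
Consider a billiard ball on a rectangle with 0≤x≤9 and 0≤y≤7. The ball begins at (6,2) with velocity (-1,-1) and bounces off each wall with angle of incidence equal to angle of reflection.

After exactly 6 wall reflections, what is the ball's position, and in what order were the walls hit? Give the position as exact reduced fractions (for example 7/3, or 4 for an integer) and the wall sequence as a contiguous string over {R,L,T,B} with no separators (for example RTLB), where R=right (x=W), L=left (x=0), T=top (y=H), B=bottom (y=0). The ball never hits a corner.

1. t=2 → B at (4,0); v=(-1,1)
2. t=4 → L at (0,4); v=(1,1)
3. t=3 → T at (3,7); v=(1,-1)
4. t=6 → R at (9,1); v=(-1,-1)
5. t=1 → B at (8,0); v=(-1,1)
6. t=7 → T at (1,7); v=(-1,-1)

Final position: (1,7)
Wall sequence: BLTRBT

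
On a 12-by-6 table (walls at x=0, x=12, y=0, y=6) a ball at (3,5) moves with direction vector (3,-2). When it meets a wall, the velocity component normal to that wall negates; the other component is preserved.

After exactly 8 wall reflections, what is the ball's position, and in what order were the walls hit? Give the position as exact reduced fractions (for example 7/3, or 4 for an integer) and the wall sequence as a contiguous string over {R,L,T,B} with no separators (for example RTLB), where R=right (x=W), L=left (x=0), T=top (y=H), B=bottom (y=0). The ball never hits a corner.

Final position: (3/2,0)
Wall sequence: BRTLBRTB

1. t=5/2 → B at (21/2,0); v=(3,2)
2. t=1/2 → R at (12,1); v=(-3,2)
3. t=5/2 → T at (9/2,6); v=(-3,-2)
4. t=3/2 → L at (0,3); v=(3,-2)
5. t=3/2 → B at (9/2,0); v=(3,2)
6. t=5/2 → R at (12,5); v=(-3,2)
7. t=1/2 → T at (21/2,6); v=(-3,-2)
8. t=3 → B at (3/2,0); v=(-3,2)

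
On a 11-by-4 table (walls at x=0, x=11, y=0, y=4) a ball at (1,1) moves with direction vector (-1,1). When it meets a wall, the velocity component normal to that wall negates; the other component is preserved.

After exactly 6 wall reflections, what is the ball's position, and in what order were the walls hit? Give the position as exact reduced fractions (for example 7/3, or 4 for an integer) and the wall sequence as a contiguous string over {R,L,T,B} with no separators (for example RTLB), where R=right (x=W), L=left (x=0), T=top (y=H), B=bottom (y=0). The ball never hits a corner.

1. t=1 → L at (0,2); v=(1,1)
2. t=2 → T at (2,4); v=(1,-1)
3. t=4 → B at (6,0); v=(1,1)
4. t=4 → T at (10,4); v=(1,-1)
5. t=1 → R at (11,3); v=(-1,-1)
6. t=3 → B at (8,0); v=(-1,1)

Final position: (8,0)
Wall sequence: LTBTRB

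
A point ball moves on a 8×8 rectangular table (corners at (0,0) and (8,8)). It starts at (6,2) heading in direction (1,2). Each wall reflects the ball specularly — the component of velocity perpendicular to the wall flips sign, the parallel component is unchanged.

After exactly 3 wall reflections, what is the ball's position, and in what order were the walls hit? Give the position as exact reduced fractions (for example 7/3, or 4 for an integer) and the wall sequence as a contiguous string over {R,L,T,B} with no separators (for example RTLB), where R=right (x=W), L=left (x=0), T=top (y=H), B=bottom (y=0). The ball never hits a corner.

Final position: (3,0)
Wall sequence: RTB

1. t=2 → R at (8,6); v=(-1,2)
2. t=1 → T at (7,8); v=(-1,-2)
3. t=4 → B at (3,0); v=(-1,2)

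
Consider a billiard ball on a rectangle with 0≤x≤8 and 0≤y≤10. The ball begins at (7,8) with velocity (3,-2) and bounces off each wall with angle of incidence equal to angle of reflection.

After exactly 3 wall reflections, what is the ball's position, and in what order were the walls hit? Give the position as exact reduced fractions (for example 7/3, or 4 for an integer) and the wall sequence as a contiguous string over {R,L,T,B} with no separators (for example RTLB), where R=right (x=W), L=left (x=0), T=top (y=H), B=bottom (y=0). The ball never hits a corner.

1. t=1/3 → R at (8,22/3); v=(-3,-2)
2. t=8/3 → L at (0,2); v=(3,-2)
3. t=1 → B at (3,0); v=(3,2)

Final position: (3,0)
Wall sequence: RLB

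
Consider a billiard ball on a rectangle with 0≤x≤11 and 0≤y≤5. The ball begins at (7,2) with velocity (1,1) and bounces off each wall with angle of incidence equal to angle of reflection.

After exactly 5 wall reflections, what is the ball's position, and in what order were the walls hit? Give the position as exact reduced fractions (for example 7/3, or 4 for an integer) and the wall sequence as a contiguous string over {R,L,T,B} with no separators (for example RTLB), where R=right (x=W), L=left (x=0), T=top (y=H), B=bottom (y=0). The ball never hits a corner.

Final position: (0,3)
Wall sequence: TRBTL

1. t=3 → T at (10,5); v=(1,-1)
2. t=1 → R at (11,4); v=(-1,-1)
3. t=4 → B at (7,0); v=(-1,1)
4. t=5 → T at (2,5); v=(-1,-1)
5. t=2 → L at (0,3); v=(1,-1)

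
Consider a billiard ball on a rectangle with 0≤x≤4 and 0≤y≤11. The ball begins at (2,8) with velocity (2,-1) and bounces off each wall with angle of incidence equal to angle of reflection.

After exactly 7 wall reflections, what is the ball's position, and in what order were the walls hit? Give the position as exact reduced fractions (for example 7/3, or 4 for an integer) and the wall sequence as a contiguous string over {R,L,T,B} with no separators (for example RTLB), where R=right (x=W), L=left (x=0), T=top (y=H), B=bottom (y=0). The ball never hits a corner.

Final position: (0,3)
Wall sequence: RLRLBRL

1. t=1 → R at (4,7); v=(-2,-1)
2. t=2 → L at (0,5); v=(2,-1)
3. t=2 → R at (4,3); v=(-2,-1)
4. t=2 → L at (0,1); v=(2,-1)
5. t=1 → B at (2,0); v=(2,1)
6. t=1 → R at (4,1); v=(-2,1)
7. t=2 → L at (0,3); v=(2,1)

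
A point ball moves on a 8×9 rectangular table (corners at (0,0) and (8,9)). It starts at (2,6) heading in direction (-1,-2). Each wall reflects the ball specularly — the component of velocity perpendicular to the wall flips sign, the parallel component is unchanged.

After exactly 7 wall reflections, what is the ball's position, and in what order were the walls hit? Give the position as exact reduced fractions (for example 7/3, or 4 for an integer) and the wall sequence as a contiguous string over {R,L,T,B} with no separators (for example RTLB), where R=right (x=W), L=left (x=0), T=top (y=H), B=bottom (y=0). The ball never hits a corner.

1. t=2 → L at (0,2); v=(1,-2)
2. t=1 → B at (1,0); v=(1,2)
3. t=9/2 → T at (11/2,9); v=(1,-2)
4. t=5/2 → R at (8,4); v=(-1,-2)
5. t=2 → B at (6,0); v=(-1,2)
6. t=9/2 → T at (3/2,9); v=(-1,-2)
7. t=3/2 → L at (0,6); v=(1,-2)

Final position: (0,6)
Wall sequence: LBTRBTL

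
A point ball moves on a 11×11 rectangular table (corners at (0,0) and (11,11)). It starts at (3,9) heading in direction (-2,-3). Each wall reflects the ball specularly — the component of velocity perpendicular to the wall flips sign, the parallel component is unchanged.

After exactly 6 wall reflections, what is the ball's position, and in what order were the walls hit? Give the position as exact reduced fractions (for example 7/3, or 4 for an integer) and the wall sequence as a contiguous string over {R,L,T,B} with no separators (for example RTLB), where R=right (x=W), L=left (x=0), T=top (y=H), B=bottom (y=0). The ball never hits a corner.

1. t=3/2 → L at (0,9/2); v=(2,-3)
2. t=3/2 → B at (3,0); v=(2,3)
3. t=11/3 → T at (31/3,11); v=(2,-3)
4. t=1/3 → R at (11,10); v=(-2,-3)
5. t=10/3 → B at (13/3,0); v=(-2,3)
6. t=13/6 → L at (0,13/2); v=(2,3)

Final position: (0,13/2)
Wall sequence: LBTRBL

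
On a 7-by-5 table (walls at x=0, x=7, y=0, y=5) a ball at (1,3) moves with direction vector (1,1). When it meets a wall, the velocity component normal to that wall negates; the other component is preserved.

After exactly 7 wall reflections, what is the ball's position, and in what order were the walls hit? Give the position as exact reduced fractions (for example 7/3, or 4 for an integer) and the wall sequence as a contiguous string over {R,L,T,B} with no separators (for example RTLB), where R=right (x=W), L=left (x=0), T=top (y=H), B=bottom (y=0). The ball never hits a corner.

1. t=2 → T at (3,5); v=(1,-1)
2. t=4 → R at (7,1); v=(-1,-1)
3. t=1 → B at (6,0); v=(-1,1)
4. t=5 → T at (1,5); v=(-1,-1)
5. t=1 → L at (0,4); v=(1,-1)
6. t=4 → B at (4,0); v=(1,1)
7. t=3 → R at (7,3); v=(-1,1)

Final position: (7,3)
Wall sequence: TRBTLBR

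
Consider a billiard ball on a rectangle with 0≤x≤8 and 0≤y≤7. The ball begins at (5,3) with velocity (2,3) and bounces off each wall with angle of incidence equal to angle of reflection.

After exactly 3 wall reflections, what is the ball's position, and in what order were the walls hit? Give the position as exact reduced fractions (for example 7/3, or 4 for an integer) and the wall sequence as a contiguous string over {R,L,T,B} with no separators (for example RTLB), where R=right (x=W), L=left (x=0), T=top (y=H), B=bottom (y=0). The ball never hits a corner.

Final position: (11/3,0)
Wall sequence: TRB

1. t=4/3 → T at (23/3,7); v=(2,-3)
2. t=1/6 → R at (8,13/2); v=(-2,-3)
3. t=13/6 → B at (11/3,0); v=(-2,3)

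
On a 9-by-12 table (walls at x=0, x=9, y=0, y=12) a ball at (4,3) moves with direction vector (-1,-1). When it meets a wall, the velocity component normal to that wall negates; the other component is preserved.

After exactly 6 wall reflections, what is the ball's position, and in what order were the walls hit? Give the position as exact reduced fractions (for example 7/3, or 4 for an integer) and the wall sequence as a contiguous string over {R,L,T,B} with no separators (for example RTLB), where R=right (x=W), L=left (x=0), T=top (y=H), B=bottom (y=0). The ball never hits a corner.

1. t=3 → B at (1,0); v=(-1,1)
2. t=1 → L at (0,1); v=(1,1)
3. t=9 → R at (9,10); v=(-1,1)
4. t=2 → T at (7,12); v=(-1,-1)
5. t=7 → L at (0,5); v=(1,-1)
6. t=5 → B at (5,0); v=(1,1)

Final position: (5,0)
Wall sequence: BLRTLB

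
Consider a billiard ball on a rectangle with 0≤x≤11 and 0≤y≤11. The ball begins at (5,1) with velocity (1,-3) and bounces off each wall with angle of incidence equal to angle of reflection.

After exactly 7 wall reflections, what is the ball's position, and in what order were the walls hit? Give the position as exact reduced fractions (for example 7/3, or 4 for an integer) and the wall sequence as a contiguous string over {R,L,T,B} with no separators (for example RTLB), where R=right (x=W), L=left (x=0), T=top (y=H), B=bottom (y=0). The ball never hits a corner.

Final position: (0,6)
Wall sequence: BTRBTBL

1. t=1/3 → B at (16/3,0); v=(1,3)
2. t=11/3 → T at (9,11); v=(1,-3)
3. t=2 → R at (11,5); v=(-1,-3)
4. t=5/3 → B at (28/3,0); v=(-1,3)
5. t=11/3 → T at (17/3,11); v=(-1,-3)
6. t=11/3 → B at (2,0); v=(-1,3)
7. t=2 → L at (0,6); v=(1,3)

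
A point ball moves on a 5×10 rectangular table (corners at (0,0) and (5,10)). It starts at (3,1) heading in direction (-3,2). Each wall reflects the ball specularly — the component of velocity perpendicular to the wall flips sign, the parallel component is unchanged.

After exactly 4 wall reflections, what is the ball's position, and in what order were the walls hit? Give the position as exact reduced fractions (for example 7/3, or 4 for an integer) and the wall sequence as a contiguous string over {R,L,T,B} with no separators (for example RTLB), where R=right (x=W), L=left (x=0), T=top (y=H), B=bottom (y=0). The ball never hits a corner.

Final position: (1/2,10)
Wall sequence: LRLT

1. t=1 → L at (0,3); v=(3,2)
2. t=5/3 → R at (5,19/3); v=(-3,2)
3. t=5/3 → L at (0,29/3); v=(3,2)
4. t=1/6 → T at (1/2,10); v=(3,-2)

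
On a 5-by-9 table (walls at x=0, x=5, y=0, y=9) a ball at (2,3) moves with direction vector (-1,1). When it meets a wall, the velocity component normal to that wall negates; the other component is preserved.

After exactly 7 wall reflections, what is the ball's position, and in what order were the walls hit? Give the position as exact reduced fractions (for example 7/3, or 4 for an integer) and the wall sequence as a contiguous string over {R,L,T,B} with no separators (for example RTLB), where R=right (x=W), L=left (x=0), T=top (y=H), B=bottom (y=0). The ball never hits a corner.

1. t=2 → L at (0,5); v=(1,1)
2. t=4 → T at (4,9); v=(1,-1)
3. t=1 → R at (5,8); v=(-1,-1)
4. t=5 → L at (0,3); v=(1,-1)
5. t=3 → B at (3,0); v=(1,1)
6. t=2 → R at (5,2); v=(-1,1)
7. t=5 → L at (0,7); v=(1,1)

Final position: (0,7)
Wall sequence: LTRLBRL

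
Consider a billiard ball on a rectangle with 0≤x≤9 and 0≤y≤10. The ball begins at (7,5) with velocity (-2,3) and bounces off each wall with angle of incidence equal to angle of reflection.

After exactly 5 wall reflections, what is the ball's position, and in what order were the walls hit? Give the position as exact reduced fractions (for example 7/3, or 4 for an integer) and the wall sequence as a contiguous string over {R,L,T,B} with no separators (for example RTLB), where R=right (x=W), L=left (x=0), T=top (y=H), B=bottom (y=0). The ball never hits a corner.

Final position: (25/3,10)
Wall sequence: TLBRT

1. t=5/3 → T at (11/3,10); v=(-2,-3)
2. t=11/6 → L at (0,9/2); v=(2,-3)
3. t=3/2 → B at (3,0); v=(2,3)
4. t=3 → R at (9,9); v=(-2,3)
5. t=1/3 → T at (25/3,10); v=(-2,-3)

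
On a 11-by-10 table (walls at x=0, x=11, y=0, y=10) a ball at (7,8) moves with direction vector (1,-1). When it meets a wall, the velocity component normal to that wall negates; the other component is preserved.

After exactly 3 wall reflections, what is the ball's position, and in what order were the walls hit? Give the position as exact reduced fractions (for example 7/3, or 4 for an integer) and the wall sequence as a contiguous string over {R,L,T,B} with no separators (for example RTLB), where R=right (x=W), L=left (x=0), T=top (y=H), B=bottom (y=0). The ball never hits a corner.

1. t=4 → R at (11,4); v=(-1,-1)
2. t=4 → B at (7,0); v=(-1,1)
3. t=7 → L at (0,7); v=(1,1)

Final position: (0,7)
Wall sequence: RBL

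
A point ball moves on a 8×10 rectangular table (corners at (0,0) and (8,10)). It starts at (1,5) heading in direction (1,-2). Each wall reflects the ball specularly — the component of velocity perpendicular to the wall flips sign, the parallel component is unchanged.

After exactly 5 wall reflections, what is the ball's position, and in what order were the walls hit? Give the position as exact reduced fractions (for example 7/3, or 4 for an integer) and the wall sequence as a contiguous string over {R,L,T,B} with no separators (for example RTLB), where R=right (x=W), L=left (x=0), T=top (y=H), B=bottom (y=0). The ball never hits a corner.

1. t=5/2 → B at (7/2,0); v=(1,2)
2. t=9/2 → R at (8,9); v=(-1,2)
3. t=1/2 → T at (15/2,10); v=(-1,-2)
4. t=5 → B at (5/2,0); v=(-1,2)
5. t=5/2 → L at (0,5); v=(1,2)

Final position: (0,5)
Wall sequence: BRTBL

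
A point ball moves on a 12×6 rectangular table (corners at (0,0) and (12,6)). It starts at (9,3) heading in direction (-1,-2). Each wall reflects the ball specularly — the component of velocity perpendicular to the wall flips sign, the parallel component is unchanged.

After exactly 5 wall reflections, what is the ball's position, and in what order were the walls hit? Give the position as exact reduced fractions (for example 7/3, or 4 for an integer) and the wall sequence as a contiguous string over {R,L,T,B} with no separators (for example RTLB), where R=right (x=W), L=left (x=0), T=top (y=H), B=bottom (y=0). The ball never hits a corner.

1. t=3/2 → B at (15/2,0); v=(-1,2)
2. t=3 → T at (9/2,6); v=(-1,-2)
3. t=3 → B at (3/2,0); v=(-1,2)
4. t=3/2 → L at (0,3); v=(1,2)
5. t=3/2 → T at (3/2,6); v=(1,-2)

Final position: (3/2,6)
Wall sequence: BTBLT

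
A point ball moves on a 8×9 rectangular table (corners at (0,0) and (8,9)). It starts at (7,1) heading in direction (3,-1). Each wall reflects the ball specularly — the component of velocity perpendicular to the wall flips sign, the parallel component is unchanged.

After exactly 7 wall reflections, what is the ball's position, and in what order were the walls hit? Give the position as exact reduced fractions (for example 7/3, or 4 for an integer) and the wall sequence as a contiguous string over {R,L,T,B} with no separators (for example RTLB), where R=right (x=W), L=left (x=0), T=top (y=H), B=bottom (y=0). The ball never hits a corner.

1. t=1/3 → R at (8,2/3); v=(-3,-1)
2. t=2/3 → B at (6,0); v=(-3,1)
3. t=2 → L at (0,2); v=(3,1)
4. t=8/3 → R at (8,14/3); v=(-3,1)
5. t=8/3 → L at (0,22/3); v=(3,1)
6. t=5/3 → T at (5,9); v=(3,-1)
7. t=1 → R at (8,8); v=(-3,-1)

Final position: (8,8)
Wall sequence: RBLRLTR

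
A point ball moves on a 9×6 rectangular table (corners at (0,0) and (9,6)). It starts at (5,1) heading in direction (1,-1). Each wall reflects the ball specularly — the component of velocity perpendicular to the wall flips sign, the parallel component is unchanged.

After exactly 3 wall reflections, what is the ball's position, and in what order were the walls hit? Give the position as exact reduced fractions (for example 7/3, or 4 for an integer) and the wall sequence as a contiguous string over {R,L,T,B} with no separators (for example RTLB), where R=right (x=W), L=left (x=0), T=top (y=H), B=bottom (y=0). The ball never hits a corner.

Final position: (6,6)
Wall sequence: BRT

1. t=1 → B at (6,0); v=(1,1)
2. t=3 → R at (9,3); v=(-1,1)
3. t=3 → T at (6,6); v=(-1,-1)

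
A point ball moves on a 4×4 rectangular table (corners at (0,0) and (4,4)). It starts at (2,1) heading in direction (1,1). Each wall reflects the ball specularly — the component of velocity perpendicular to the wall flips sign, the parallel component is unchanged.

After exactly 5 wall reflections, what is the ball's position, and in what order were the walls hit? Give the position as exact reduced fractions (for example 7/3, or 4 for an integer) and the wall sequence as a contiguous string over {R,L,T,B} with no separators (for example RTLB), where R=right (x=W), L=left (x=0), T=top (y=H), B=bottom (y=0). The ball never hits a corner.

1. t=2 → R at (4,3); v=(-1,1)
2. t=1 → T at (3,4); v=(-1,-1)
3. t=3 → L at (0,1); v=(1,-1)
4. t=1 → B at (1,0); v=(1,1)
5. t=3 → R at (4,3); v=(-1,1)

Final position: (4,3)
Wall sequence: RTLBR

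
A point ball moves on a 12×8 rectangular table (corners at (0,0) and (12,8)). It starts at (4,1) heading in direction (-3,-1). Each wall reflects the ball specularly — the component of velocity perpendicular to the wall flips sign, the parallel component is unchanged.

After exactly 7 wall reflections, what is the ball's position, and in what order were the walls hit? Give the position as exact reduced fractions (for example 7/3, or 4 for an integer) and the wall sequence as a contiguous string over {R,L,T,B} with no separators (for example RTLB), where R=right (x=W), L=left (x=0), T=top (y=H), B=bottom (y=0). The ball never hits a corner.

Final position: (1,0)
Wall sequence: BLRTLRB

1. t=1 → B at (1,0); v=(-3,1)
2. t=1/3 → L at (0,1/3); v=(3,1)
3. t=4 → R at (12,13/3); v=(-3,1)
4. t=11/3 → T at (1,8); v=(-3,-1)
5. t=1/3 → L at (0,23/3); v=(3,-1)
6. t=4 → R at (12,11/3); v=(-3,-1)
7. t=11/3 → B at (1,0); v=(-3,1)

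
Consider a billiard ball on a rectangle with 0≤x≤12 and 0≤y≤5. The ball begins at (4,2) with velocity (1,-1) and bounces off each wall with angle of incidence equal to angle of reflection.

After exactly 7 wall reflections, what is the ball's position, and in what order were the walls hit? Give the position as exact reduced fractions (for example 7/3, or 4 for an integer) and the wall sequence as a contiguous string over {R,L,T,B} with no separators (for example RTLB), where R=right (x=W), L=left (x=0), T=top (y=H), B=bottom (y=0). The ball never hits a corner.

1. t=2 → B at (6,0); v=(1,1)
2. t=5 → T at (11,5); v=(1,-1)
3. t=1 → R at (12,4); v=(-1,-1)
4. t=4 → B at (8,0); v=(-1,1)
5. t=5 → T at (3,5); v=(-1,-1)
6. t=3 → L at (0,2); v=(1,-1)
7. t=2 → B at (2,0); v=(1,1)

Final position: (2,0)
Wall sequence: BTRBTLB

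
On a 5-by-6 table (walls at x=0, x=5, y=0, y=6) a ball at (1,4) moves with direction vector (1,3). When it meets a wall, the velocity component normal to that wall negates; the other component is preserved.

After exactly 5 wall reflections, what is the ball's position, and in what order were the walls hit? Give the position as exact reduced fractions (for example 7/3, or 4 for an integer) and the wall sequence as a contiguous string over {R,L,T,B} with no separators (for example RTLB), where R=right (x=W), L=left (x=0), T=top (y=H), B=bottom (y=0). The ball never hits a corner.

1. t=2/3 → T at (5/3,6); v=(1,-3)
2. t=2 → B at (11/3,0); v=(1,3)
3. t=4/3 → R at (5,4); v=(-1,3)
4. t=2/3 → T at (13/3,6); v=(-1,-3)
5. t=2 → B at (7/3,0); v=(-1,3)

Final position: (7/3,0)
Wall sequence: TBRTB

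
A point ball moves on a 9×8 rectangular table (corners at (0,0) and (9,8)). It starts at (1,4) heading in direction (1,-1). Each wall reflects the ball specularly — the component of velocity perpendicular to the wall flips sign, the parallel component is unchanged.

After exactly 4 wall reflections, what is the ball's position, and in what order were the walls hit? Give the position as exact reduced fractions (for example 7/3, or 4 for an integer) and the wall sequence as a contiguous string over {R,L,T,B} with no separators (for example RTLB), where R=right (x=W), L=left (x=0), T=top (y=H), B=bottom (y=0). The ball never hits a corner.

1. t=4 → B at (5,0); v=(1,1)
2. t=4 → R at (9,4); v=(-1,1)
3. t=4 → T at (5,8); v=(-1,-1)
4. t=5 → L at (0,3); v=(1,-1)

Final position: (0,3)
Wall sequence: BRTL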